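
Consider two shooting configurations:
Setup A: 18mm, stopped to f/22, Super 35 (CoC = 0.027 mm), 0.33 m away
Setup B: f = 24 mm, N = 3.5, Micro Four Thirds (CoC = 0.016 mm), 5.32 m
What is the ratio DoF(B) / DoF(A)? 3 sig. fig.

Setup A: H = 18²/(22×0.027) + 18 ≈ 563.5 mm; DoF = Df − Dn = 771.03 − 209.92 ≈ 561.11 mm.
Setup B: H = 24²/(3.5×0.016) + 24 ≈ 10309.7 mm; DoF = Df − Dn = 10966.6 − 3511.8 ≈ 7454.8 mm.
Ratio = 7454.8 / 561.11 ≈ 13.3.

13.3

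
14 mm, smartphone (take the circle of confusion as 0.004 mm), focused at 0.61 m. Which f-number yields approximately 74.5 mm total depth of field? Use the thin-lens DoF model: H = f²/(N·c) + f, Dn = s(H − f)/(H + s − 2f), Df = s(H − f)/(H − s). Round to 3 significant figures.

f/5

Write h = H − f = f²/(N·c). The thin-lens limits are Dn = s·h/(h + (s−f)) and Df = s·h/(h − (s−f)), so DoF = Df − Dn = 2·s·(s−f)·h / (h² − (s−f)²).
That is a quadratic in h: DoF·h² − 2·s·(s−f)·h − DoF·(s−f)² = 0 ⇒ h = (s−f)·(s + √(s² + DoF²)) / DoF = 596 × (610 + √(610² + 74.5²)) / 74.5 = 596 × (610 + 614.533) / 74.5 ≈ 9796.3 mm.
Then N = f²/(c·h) = 14² / (0.004 × 9796.3) = 196 / 39.185 ≈ 5.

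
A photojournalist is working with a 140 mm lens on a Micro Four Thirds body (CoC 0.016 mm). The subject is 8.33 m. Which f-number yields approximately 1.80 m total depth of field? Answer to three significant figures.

Write h = H − f = f²/(N·c). The thin-lens limits are Dn = s·h/(h + (s−f)) and Df = s·h/(h − (s−f)), so DoF = Df − Dn = 2·s·(s−f)·h / (h² − (s−f)²).
That is a quadratic in h: DoF·h² − 2·s·(s−f)·h − DoF·(s−f)² = 0 ⇒ h = (s−f)·(s + √(s² + DoF²)) / DoF = 8190 × (8330 + √(8330² + 1800²)) / 1800 = 8190 × (8330 + 8522.26) / 1800 ≈ 76678 mm.
Then N = f²/(c·h) = 140² / (0.016 × 76678) = 19600 / 1226.8 ≈ 16.

f/16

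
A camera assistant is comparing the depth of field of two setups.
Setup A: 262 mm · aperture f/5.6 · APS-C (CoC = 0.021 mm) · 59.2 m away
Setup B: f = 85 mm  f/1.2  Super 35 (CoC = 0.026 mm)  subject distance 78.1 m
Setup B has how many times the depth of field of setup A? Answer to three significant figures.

Setup A: H = 262²/(5.6×0.021) + 262 ≈ 583969.5 mm; DoF = Df − Dn = 65849 − 53771 ≈ 12078 mm.
Setup B: H = 85²/(1.2×0.026) + 85 ≈ 231655.5 mm; DoF = Df − Dn = 117779 − 58419 ≈ 59360 mm.
Ratio = 59360 / 12078 ≈ 4.91.

4.91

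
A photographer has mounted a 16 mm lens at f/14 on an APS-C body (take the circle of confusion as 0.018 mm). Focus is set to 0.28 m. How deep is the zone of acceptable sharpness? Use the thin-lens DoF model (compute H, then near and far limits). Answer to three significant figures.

156 mm

Hyperfocal distance H = f²/(N·c) + f = 16²/(14 × 0.018) + 16 = 256/0.252 + 16 ≈ 1031.9 mm ≈ 1.032 m.
Near limit Dn = s·(H − f)/(H + s − 2f) = 280 × (1031.9 − 16) / (1031.9 + 280 − 2 × 16) = 280 × 1015.9 / 1279.9 ≈ 222.24 mm.
Far limit Df = s·(H − f)/(H − s) = 280 × (1031.9 − 16) / (1031.9 − 280) = 280 × 1015.9 / 751.9 ≈ 378.31 mm.
Depth of field = Df − Dn = 378.31 − 222.24 ≈ 156.07 mm.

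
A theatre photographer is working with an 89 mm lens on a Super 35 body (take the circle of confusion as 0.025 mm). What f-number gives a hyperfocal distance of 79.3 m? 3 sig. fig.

Rearrange H = f²/(N·c) + f for N: N = f² / ((H − f)·c).
N = 89² / ((79300 − 89) × 0.025) = 7921 / 1980 ≈ 4.

f/4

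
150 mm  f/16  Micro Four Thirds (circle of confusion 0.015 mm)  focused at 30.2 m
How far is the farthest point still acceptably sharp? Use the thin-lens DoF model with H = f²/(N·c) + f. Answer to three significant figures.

Hyperfocal distance H = f²/(N·c) + f = 150²/(16 × 0.015) + 150 = 22500/0.24 + 150 ≈ 93900.0 mm ≈ 93.90 m.
Far limit Df = s·(H − f)/(H − s) = 30200 × (93900.0 − 150) / (93900.0 − 30200) = 30200 × 93750.0 / 63700.0 ≈ 44447 mm ≈ 44.4 m.

44.4 m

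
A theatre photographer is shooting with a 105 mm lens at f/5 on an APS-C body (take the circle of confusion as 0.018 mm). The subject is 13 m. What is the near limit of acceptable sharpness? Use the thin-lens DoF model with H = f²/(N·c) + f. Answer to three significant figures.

Hyperfocal distance H = f²/(N·c) + f = 105²/(5 × 0.018) + 105 = 11025/0.09 + 105 ≈ 122605.0 mm ≈ 122.6 m.
Near limit Dn = s·(H − f)/(H + s − 2f) = 13000 × (122605.0 − 105) / (122605.0 + 13000 − 2 × 105) = 13000 × 122500.0 / 135395.0 ≈ 11762 mm ≈ 11.8 m.

11.8 m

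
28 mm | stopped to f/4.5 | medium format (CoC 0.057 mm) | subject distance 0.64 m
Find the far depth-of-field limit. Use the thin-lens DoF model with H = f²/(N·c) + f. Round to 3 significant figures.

0.800 m

Hyperfocal distance H = f²/(N·c) + f = 28²/(4.5 × 0.057) + 28 = 784/0.2565 + 28 ≈ 3084.5 mm ≈ 3.085 m.
Far limit Df = s·(H − f)/(H − s) = 640 × (3084.5 − 28) / (3084.5 − 640) = 640 × 3056.5 / 2444.5 ≈ 800.23 mm ≈ 0.800 m.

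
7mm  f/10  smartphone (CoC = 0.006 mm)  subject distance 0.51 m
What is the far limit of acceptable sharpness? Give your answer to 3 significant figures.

Hyperfocal distance H = f²/(N·c) + f = 7²/(10 × 0.006) + 7 = 49/0.06 + 7 ≈ 823.7 mm ≈ 0.824 m.
Far limit Df = s·(H − f)/(H − s) = 510 × (823.7 − 7) / (823.7 − 510) = 510 × 816.7 / 313.7 ≈ 1327.8 mm ≈ 1.33 m.

1.33 m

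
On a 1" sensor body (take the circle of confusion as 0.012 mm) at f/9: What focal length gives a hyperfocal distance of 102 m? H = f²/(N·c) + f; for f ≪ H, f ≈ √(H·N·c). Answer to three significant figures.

From H = f²/(N·c) + f, with f ≪ H: f ≈ √(H·N·c) = √(102000 × 9 × 0.012) = √11016 ≈ 105.0 mm.
The +f correction barely moves this — solving exactly, f² + N·c·f − N·c·H = 0 ⇒ f = (−N·c + √((N·c)² + 4·N·c·H))/2 = (−0.108 + √44064)/2 ≈ 104.90 mm, so f ≈ 105 mm.

105 mm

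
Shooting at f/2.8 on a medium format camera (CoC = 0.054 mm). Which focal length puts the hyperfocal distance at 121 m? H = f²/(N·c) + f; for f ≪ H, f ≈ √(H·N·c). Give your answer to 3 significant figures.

135 mm

From H = f²/(N·c) + f, with f ≪ H: f ≈ √(H·N·c) = √(121000 × 2.8 × 0.054) = √18295 ≈ 135.3 mm.
The +f correction barely moves this — solving exactly, f² + N·c·f − N·c·H = 0 ⇒ f = (−N·c + √((N·c)² + 4·N·c·H))/2 = (−0.1512 + √73181)/2 ≈ 135.18 mm, so f ≈ 135 mm.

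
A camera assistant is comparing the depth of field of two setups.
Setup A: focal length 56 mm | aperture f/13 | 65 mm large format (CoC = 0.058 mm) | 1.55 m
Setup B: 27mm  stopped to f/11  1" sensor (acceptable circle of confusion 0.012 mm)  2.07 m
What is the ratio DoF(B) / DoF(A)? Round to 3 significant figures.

1.39

Setup A: H = 56²/(13×0.058) + 56 ≈ 4215.2 mm; DoF = Df − Dn = 2418.9 − 1140.4 ≈ 1278.5 mm.
Setup B: H = 27²/(11×0.012) + 27 ≈ 5549.7 mm; DoF = Df − Dn = 3285.3 − 1511.0 ≈ 1774.3 mm.
Ratio = 1774.3 / 1278.5 ≈ 1.39.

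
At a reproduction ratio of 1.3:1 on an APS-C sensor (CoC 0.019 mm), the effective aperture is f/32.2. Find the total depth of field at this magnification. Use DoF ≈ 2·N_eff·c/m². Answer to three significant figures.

At magnification m, DoF ≈ 2·N_eff·c/m² = 2 × 32.2 × 0.019 / 1.3² = 1.224 / 1.69 ≈ 0.724 mm.

0.724 mm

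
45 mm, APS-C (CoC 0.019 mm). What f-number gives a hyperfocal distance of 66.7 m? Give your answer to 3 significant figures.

Rearrange H = f²/(N·c) + f for N: N = f² / ((H − f)·c).
N = 45² / ((66700 − 45) × 0.019) = 2025 / 1266 ≈ 1.60.

f/1.60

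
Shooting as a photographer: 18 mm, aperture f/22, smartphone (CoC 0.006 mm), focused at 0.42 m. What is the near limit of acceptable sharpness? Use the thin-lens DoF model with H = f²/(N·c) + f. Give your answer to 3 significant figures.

Hyperfocal distance H = f²/(N·c) + f = 18²/(22 × 0.006) + 18 = 324/0.132 + 18 ≈ 2472.5 mm ≈ 2.473 m.
Near limit Dn = s·(H − f)/(H + s − 2f) = 420 × (2472.5 − 18) / (2472.5 + 420 − 2 × 18) = 420 × 2454.5 / 2856.5 ≈ 360.89 mm.

361 mm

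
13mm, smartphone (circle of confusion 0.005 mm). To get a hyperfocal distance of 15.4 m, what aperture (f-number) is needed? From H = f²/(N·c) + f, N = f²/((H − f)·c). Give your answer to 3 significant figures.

Rearrange H = f²/(N·c) + f for N: N = f² / ((H − f)·c).
N = 13² / ((15400 − 13) × 0.005) = 169 / 76.94 ≈ 2.20.

f/2.20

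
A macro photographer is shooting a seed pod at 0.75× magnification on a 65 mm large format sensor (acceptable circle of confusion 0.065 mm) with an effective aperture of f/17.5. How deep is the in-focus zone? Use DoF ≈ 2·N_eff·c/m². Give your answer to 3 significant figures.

At magnification m, DoF ≈ 2·N_eff·c/m² = 2 × 17.5 × 0.065 / 0.75² = 2.275 / 0.5625 ≈ 4.04 mm.

4.04 mm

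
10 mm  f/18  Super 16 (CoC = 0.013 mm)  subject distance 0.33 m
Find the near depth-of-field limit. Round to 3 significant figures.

189 mm

Hyperfocal distance H = f²/(N·c) + f = 10²/(18 × 0.013) + 10 = 100/0.234 + 10 ≈ 437.4 mm ≈ 0.437 m.
Near limit Dn = s·(H − f)/(H + s − 2f) = 330 × (437.4 − 10) / (437.4 + 330 − 2 × 10) = 330 × 427.4 / 747.4 ≈ 188.70 mm.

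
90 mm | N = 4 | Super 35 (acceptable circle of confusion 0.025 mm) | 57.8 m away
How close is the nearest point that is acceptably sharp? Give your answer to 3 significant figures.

Hyperfocal distance H = f²/(N·c) + f = 90²/(4 × 0.025) + 90 = 8100/0.1 + 90 ≈ 81090.0 mm ≈ 81.09 m.
Near limit Dn = s·(H − f)/(H + s − 2f) = 57800 × (81090.0 − 90) / (81090.0 + 57800 − 2 × 90) = 57800 × 81000.0 / 138710.0 ≈ 33752 mm ≈ 33.8 m.

33.8 m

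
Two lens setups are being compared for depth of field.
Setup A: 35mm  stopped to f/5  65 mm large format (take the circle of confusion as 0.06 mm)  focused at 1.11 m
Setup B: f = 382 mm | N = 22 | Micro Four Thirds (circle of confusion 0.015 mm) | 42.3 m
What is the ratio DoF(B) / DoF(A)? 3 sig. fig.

Setup A: H = 35²/(5×0.06) + 35 ≈ 4118.3 mm; DoF = Df − Dn = 1506.65 − 878.68 ≈ 627.97 mm.
Setup B: H = 382²/(22×0.015) + 382 ≈ 442575.9 mm; DoF = Df − Dn = 46729.8 − 38637.4 ≈ 8092.4 mm.
Ratio = 8092.4 / 627.97 ≈ 12.9.

12.9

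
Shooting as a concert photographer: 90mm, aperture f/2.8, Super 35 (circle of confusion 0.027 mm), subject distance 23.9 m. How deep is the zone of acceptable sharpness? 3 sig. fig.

11.2 m

Hyperfocal distance H = f²/(N·c) + f = 90²/(2.8 × 0.027) + 90 = 8100/0.0756 + 90 ≈ 107232.9 mm ≈ 107.2 m.
Near limit Dn = s·(H − f)/(H + s − 2f) = 23900 × (107232.9 − 90) / (107232.9 + 23900 − 2 × 90) = 23900 × 107142.9 / 130952.9 ≈ 19554 mm.
Far limit Df = s·(H − f)/(H − s) = 23900 × (107232.9 − 90) / (107232.9 − 23900) = 23900 × 107142.9 / 83332.9 ≈ 30729 mm.
Depth of field = Df − Dn = 30729 − 19554 ≈ 11175 mm ≈ 11.2 m.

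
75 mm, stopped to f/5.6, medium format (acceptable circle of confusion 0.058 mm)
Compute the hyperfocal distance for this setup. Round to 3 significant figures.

17.4 m

Hyperfocal distance H = f²/(N·c) + f = 75²/(5.6 × 0.058) + 75 = 5625/0.3248 + 75 ≈ 17393.3 mm ≈ 17.4 m.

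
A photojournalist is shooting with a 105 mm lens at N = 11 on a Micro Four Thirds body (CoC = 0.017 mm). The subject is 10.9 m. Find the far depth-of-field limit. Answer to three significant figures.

Hyperfocal distance H = f²/(N·c) + f = 105²/(11 × 0.017) + 105 = 11025/0.187 + 105 ≈ 59062.2 mm ≈ 59.06 m.
Far limit Df = s·(H − f)/(H − s) = 10900 × (59062.2 − 105) / (59062.2 − 10900) = 10900 × 58957.2 / 48162.2 ≈ 13343 mm ≈ 13.3 m.

13.3 m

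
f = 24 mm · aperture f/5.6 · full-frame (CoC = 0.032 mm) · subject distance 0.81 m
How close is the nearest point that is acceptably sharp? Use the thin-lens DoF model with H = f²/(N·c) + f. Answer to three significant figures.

Hyperfocal distance H = f²/(N·c) + f = 24²/(5.6 × 0.032) + 24 = 576/0.1792 + 24 ≈ 3238.3 mm ≈ 3.238 m.
Near limit Dn = s·(H − f)/(H + s − 2f) = 810 × (3238.3 − 24) / (3238.3 + 810 − 2 × 24) = 810 × 3214.3 / 4000.3 ≈ 650.85 mm ≈ 0.651 m.

0.651 m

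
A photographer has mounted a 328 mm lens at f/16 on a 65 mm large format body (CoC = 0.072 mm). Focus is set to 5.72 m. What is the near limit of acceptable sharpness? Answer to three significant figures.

5.41 m

Hyperfocal distance H = f²/(N·c) + f = 328²/(16 × 0.072) + 328 = 107584/1.152 + 328 ≈ 93716.9 mm ≈ 93.72 m.
Near limit Dn = s·(H − f)/(H + s − 2f) = 5720 × (93716.9 − 328) / (93716.9 + 5720 − 2 × 328) = 5720 × 93388.9 / 98780.9 ≈ 5407.8 mm ≈ 5.41 m.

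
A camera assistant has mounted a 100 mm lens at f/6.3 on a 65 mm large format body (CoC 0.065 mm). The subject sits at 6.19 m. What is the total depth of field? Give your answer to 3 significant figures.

3.29 m

Hyperfocal distance H = f²/(N·c) + f = 100²/(6.3 × 0.065) + 100 = 10000/0.4095 + 100 ≈ 24520.0 mm ≈ 24.52 m.
Near limit Dn = s·(H − f)/(H + s − 2f) = 6190 × (24520.0 − 100) / (24520.0 + 6190 − 2 × 100) = 6190 × 24420.0 / 30510.0 ≈ 4954.4 mm.
Far limit Df = s·(H − f)/(H − s) = 6190 × (24520.0 − 100) / (24520.0 − 6190) = 6190 × 24420.0 / 18330.0 ≈ 8246.6 mm.
Depth of field = Df − Dn = 8246.6 − 4954.4 ≈ 3292.2 mm ≈ 3.29 m.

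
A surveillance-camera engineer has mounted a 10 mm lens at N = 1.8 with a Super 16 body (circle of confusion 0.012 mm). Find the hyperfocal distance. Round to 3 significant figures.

4.64 m

Hyperfocal distance H = f²/(N·c) + f = 10²/(1.8 × 0.012) + 10 = 100/0.0216 + 10 ≈ 4639.6 mm ≈ 4.64 m.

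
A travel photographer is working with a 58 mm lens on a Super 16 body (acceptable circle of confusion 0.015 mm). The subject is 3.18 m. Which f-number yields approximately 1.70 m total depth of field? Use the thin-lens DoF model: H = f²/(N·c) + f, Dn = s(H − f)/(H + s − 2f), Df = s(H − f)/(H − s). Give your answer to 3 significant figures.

Write h = H − f = f²/(N·c). The thin-lens limits are Dn = s·h/(h + (s−f)) and Df = s·h/(h − (s−f)), so DoF = Df − Dn = 2·s·(s−f)·h / (h² − (s−f)²).
That is a quadratic in h: DoF·h² − 2·s·(s−f)·h − DoF·(s−f)² = 0 ⇒ h = (s−f)·(s + √(s² + DoF²)) / DoF = 3122 × (3180 + √(3180² + 1700²)) / 1700 = 3122 × (3180 + 3605.88) / 1700 ≈ 12462 mm.
Then N = f²/(c·h) = 58² / (0.015 × 12462) = 3364 / 186.93 ≈ 18.

f/18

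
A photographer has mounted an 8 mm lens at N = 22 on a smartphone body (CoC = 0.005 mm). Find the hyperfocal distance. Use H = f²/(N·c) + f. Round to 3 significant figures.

0.590 m

Hyperfocal distance H = f²/(N·c) + f = 8²/(22 × 0.005) + 8 = 64/0.11 + 8 ≈ 589.8 mm ≈ 0.590 m.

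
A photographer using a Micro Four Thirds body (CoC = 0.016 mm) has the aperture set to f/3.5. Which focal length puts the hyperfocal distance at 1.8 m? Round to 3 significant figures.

From H = f²/(N·c) + f, with f ≪ H: f ≈ √(H·N·c) = √(1800 × 3.5 × 0.016) = √100.80 ≈ 10.04 mm.
The +f correction barely moves this — solving exactly, f² + N·c·f − N·c·H = 0 ⇒ f = (−N·c + √((N·c)² + 4·N·c·H))/2 = (−0.056 + √403.20)/2 ≈ 10.012 mm, so f ≈ 10.0 mm.

10.0 mm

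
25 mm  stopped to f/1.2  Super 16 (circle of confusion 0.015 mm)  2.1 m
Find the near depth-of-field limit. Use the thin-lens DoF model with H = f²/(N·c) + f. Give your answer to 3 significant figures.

Hyperfocal distance H = f²/(N·c) + f = 25²/(1.2 × 0.015) + 25 = 625/0.018 + 25 ≈ 34747.2 mm ≈ 34.75 m.
Near limit Dn = s·(H − f)/(H + s − 2f) = 2100 × (34747.2 − 25) / (34747.2 + 2100 − 2 × 25) = 2100 × 34722.2 / 36797.2 ≈ 1981.6 mm ≈ 1.98 m.

1.98 m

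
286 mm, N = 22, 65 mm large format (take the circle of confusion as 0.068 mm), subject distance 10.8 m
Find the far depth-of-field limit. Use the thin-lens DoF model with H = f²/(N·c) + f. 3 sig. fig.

Hyperfocal distance H = f²/(N·c) + f = 286²/(22 × 0.068) + 286 = 81796/1.496 + 286 ≈ 54962.5 mm ≈ 54.96 m.
Far limit Df = s·(H − f)/(H − s) = 10800 × (54962.5 − 286) / (54962.5 − 10800) = 10800 × 54676.5 / 44162.5 ≈ 13371 mm ≈ 13.4 m.

13.4 m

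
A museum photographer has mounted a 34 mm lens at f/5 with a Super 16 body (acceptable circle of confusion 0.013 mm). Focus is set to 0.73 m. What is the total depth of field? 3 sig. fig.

Hyperfocal distance H = f²/(N·c) + f = 34²/(5 × 0.013) + 34 = 1156/0.065 + 34 ≈ 17818.6 mm ≈ 17.82 m.
Near limit Dn = s·(H − f)/(H + s − 2f) = 730 × (17818.6 − 34) / (17818.6 + 730 − 2 × 34) = 730 × 17784.6 / 18480.6 ≈ 702.507 mm.
Far limit Df = s·(H − f)/(H − s) = 730 × (17818.6 − 34) / (17818.6 − 730) = 730 × 17784.6 / 17088.6 ≈ 759.732 mm.
Depth of field = Df − Dn = 759.732 − 702.507 ≈ 57.225 mm.

57.2 mm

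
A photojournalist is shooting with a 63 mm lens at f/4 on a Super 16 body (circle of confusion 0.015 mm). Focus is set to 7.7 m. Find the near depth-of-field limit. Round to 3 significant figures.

Hyperfocal distance H = f²/(N·c) + f = 63²/(4 × 0.015) + 63 = 3969/0.06 + 63 ≈ 66213.0 mm ≈ 66.21 m.
Near limit Dn = s·(H − f)/(H + s − 2f) = 7700 × (66213.0 − 63) / (66213.0 + 7700 − 2 × 63) = 7700 × 66150.0 / 73787.0 ≈ 6903.0 mm ≈ 6.90 m.

6.90 m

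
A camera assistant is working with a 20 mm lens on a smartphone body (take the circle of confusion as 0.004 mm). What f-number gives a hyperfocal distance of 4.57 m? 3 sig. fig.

f/22

Rearrange H = f²/(N·c) + f for N: N = f² / ((H − f)·c).
N = 20² / ((4570 − 20) × 0.004) = 400 / 18.20 ≈ 22.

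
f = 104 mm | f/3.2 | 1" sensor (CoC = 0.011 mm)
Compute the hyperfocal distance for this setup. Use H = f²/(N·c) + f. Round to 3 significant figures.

307 m

Hyperfocal distance H = f²/(N·c) + f = 104²/(3.2 × 0.011) + 104 = 10816/0.0352 + 104 ≈ 307376.7 mm ≈ 307 m.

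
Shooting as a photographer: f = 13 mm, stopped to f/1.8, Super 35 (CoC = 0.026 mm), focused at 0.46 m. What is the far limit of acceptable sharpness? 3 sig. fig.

0.525 m

Hyperfocal distance H = f²/(N·c) + f = 13²/(1.8 × 0.026) + 13 = 169/0.0468 + 13 ≈ 3624.1 mm ≈ 3.624 m.
Far limit Df = s·(H − f)/(H − s) = 460 × (3624.1 − 13) / (3624.1 − 460) = 460 × 3611.1 / 3164.1 ≈ 524.99 mm ≈ 0.525 m.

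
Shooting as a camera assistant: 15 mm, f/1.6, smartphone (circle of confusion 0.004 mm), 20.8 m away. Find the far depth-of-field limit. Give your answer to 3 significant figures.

Hyperfocal distance H = f²/(N·c) + f = 15²/(1.6 × 0.004) + 15 = 225/0.0064 + 15 ≈ 35171.2 mm ≈ 35.17 m.
Far limit Df = s·(H − f)/(H − s) = 20800 × (35171.2 − 15) / (35171.2 − 20800) = 20800 × 35156.2 / 14371.2 ≈ 50883 mm ≈ 50.9 m.

50.9 m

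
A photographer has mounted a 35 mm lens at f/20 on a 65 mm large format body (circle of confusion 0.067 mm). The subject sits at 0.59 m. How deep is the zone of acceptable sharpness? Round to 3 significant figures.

Hyperfocal distance H = f²/(N·c) + f = 35²/(20 × 0.067) + 35 = 1225/1.34 + 35 ≈ 949.2 mm ≈ 0.949 m.
Near limit Dn = s·(H − f)/(H + s − 2f) = 590 × (949.2 − 35) / (949.2 + 590 − 2 × 35) = 590 × 914.2 / 1469.2 ≈ 367.1 mm.
Far limit Df = s·(H − f)/(H − s) = 590 × (949.2 − 35) / (949.2 − 590) = 590 × 914.2 / 359.2 ≈ 1501.7 mm.
Depth of field = Df − Dn = 1501.7 − 367.1 ≈ 1134.6 mm ≈ 1.13 m.

1.13 m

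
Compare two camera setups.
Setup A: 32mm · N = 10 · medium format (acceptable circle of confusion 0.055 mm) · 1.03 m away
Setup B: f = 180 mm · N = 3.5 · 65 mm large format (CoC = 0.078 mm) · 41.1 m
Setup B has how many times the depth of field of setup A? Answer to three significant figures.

20.8

Setup A: H = 32²/(10×0.055) + 32 ≈ 1893.8 mm; DoF = Df − Dn = 2220.0 − 670.6 ≈ 1549.4 mm.
Setup B: H = 180²/(3.5×0.078) + 180 ≈ 118861.3 mm; DoF = Df − Dn = 62728 − 30562 ≈ 32166 mm.
Ratio = 32166 / 1549.4 ≈ 20.8.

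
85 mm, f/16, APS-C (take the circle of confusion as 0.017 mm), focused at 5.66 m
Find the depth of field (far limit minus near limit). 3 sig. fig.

2.49 m

Hyperfocal distance H = f²/(N·c) + f = 85²/(16 × 0.017) + 85 = 7225/0.272 + 85 ≈ 26647.5 mm ≈ 26.65 m.
Near limit Dn = s·(H − f)/(H + s − 2f) = 5660 × (26647.5 − 85) / (26647.5 + 5660 − 2 × 85) = 5660 × 26562.5 / 32137.5 ≈ 4678.1 mm.
Far limit Df = s·(H − f)/(H − s) = 5660 × (26647.5 − 85) / (26647.5 − 5660) = 5660 × 26562.5 / 20987.5 ≈ 7163.5 mm.
Depth of field = Df − Dn = 7163.5 − 4678.1 ≈ 2485.4 mm ≈ 2.49 m.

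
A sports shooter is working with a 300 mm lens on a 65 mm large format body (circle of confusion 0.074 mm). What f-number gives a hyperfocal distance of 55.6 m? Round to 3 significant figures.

Rearrange H = f²/(N·c) + f for N: N = f² / ((H − f)·c).
N = 300² / ((55600 − 300) × 0.074) = 90000 / 4092 ≈ 22.

f/22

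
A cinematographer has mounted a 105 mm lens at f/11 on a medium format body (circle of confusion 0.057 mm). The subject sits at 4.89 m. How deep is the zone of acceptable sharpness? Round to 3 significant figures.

Hyperfocal distance H = f²/(N·c) + f = 105²/(11 × 0.057) + 105 = 11025/0.627 + 105 ≈ 17688.7 mm ≈ 17.69 m.
Near limit Dn = s·(H − f)/(H + s − 2f) = 4890 × (17688.7 − 105) / (17688.7 + 4890 − 2 × 105) = 4890 × 17583.7 / 22368.7 ≈ 3844.0 mm.
Far limit Df = s·(H − f)/(H − s) = 4890 × (17688.7 − 105) / (17688.7 − 4890) = 4890 × 17583.7 / 12798.7 ≈ 6718.2 mm.
Depth of field = Df − Dn = 6718.2 − 3844.0 ≈ 2874.2 mm ≈ 2.87 m.

2.87 m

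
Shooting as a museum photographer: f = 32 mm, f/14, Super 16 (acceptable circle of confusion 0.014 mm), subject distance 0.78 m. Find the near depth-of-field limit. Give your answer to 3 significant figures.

Hyperfocal distance H = f²/(N·c) + f = 32²/(14 × 0.014) + 32 = 1024/0.196 + 32 ≈ 5256.5 mm ≈ 5.256 m.
Near limit Dn = s·(H − f)/(H + s − 2f) = 780 × (5256.5 − 32) / (5256.5 + 780 − 2 × 32) = 780 × 5224.5 / 5972.5 ≈ 682.31 mm ≈ 0.682 m.

0.682 m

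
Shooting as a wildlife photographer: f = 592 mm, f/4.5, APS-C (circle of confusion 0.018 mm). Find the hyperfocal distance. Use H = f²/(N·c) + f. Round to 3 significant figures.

4330 m

Hyperfocal distance H = f²/(N·c) + f = 592²/(4.5 × 0.018) + 592 = 350464/0.081 + 592 ≈ 4327308.0 mm ≈ 4330 m.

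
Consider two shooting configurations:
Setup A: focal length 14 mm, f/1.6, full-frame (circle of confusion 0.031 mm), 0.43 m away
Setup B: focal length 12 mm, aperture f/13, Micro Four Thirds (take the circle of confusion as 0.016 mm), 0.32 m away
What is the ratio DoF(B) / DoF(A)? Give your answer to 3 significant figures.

3.88

Setup A: H = 14²/(1.6×0.031) + 14 ≈ 3965.6 mm; DoF = Df − Dn = 480.594 − 389.044 ≈ 91.550 mm.
Setup B: H = 12²/(13×0.016) + 12 ≈ 704.3 mm; DoF = Df − Dn = 576.46 − 221.47 ≈ 354.99 mm.
Ratio = 354.99 / 91.550 ≈ 3.88.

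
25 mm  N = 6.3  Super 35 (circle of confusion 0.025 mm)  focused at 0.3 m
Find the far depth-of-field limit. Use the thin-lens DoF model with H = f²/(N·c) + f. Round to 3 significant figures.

Hyperfocal distance H = f²/(N·c) + f = 25²/(6.3 × 0.025) + 25 = 625/0.1575 + 25 ≈ 3993.3 mm ≈ 3.993 m.
Far limit Df = s·(H − f)/(H − s) = 300 × (3993.3 − 25) / (3993.3 − 300) = 300 × 3968.3 / 3693.3 ≈ 322.34 mm.

322 mm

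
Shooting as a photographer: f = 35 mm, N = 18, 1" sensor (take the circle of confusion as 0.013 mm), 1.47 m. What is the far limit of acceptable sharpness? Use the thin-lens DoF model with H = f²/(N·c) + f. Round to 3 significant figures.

2.03 m

Hyperfocal distance H = f²/(N·c) + f = 35²/(18 × 0.013) + 35 = 1225/0.234 + 35 ≈ 5270.0 mm ≈ 5.270 m.
Far limit Df = s·(H − f)/(H − s) = 1470 × (5270.0 − 35) / (5270.0 − 1470) = 1470 × 5235.0 / 3800.0 ≈ 2025.1 mm ≈ 2.03 m.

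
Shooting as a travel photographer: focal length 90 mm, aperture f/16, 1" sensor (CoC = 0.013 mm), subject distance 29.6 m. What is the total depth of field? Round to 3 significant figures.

Hyperfocal distance H = f²/(N·c) + f = 90²/(16 × 0.013) + 90 = 8100/0.208 + 90 ≈ 39032.3 mm ≈ 39.03 m.
Near limit Dn = s·(H − f)/(H + s − 2f) = 29600 × (39032.3 − 90) / (39032.3 + 29600 − 2 × 90) = 29600 × 38942.3 / 68452.3 ≈ 16839 mm.
Far limit Df = s·(H − f)/(H − s) = 29600 × (39032.3 − 90) / (39032.3 − 29600) = 29600 × 38942.3 / 9432.3 ≈ 122207 mm.
Depth of field = Df − Dn = 122207 − 16839 ≈ 105368 mm ≈ 105 m.

105 m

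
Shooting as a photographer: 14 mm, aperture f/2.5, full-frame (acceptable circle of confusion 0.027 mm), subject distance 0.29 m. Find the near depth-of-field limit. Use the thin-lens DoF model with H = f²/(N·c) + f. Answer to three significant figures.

265 mm

Hyperfocal distance H = f²/(N·c) + f = 14²/(2.5 × 0.027) + 14 = 196/0.0675 + 14 ≈ 2917.7 mm ≈ 2.918 m.
Near limit Dn = s·(H − f)/(H + s − 2f) = 290 × (2917.7 − 14) / (2917.7 + 290 − 2 × 14) = 290 × 2903.7 / 3179.7 ≈ 264.83 mm.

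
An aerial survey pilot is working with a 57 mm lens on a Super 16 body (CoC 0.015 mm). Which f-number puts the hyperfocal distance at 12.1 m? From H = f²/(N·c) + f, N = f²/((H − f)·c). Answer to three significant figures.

f/18

Rearrange H = f²/(N·c) + f for N: N = f² / ((H − f)·c).
N = 57² / ((12100 − 57) × 0.015) = 3249 / 180.6 ≈ 18.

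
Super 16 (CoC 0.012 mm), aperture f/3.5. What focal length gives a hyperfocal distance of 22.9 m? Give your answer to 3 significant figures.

31.0 mm

From H = f²/(N·c) + f, with f ≪ H: f ≈ √(H·N·c) = √(22900 × 3.5 × 0.012) = √961.80 ≈ 31.01 mm.
The +f correction barely moves this — solving exactly, f² + N·c·f − N·c·H = 0 ⇒ f = (−N·c + √((N·c)² + 4·N·c·H))/2 = (−0.042 + √3847.2)/2 ≈ 30.992 mm, so f ≈ 31.0 mm.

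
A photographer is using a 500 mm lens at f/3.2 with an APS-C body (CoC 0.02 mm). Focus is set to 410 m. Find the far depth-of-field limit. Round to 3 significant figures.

458 m

Hyperfocal distance H = f²/(N·c) + f = 500²/(3.2 × 0.02) + 500 = 250000/0.064 + 500 ≈ 3906750.0 mm ≈ 3907 m.
Far limit Df = s·(H − f)/(H − s) = 410000 × (3906750.0 − 500) / (3906750.0 − 410000) = 410000 × 3906250.0 / 3496750.0 ≈ 458015 mm ≈ 458 m.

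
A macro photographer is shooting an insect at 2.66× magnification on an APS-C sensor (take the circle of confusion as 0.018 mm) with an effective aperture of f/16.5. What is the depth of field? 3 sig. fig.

0.0840 mm

At magnification m, DoF ≈ 2·N_eff·c/m² = 2 × 16.5 × 0.018 / 2.66² = 0.594 / 7.076 ≈ 0.084 mm.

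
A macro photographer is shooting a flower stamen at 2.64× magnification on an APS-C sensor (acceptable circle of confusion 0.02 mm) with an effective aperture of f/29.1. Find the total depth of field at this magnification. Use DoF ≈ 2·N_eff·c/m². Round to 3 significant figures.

At magnification m, DoF ≈ 2·N_eff·c/m² = 2 × 29.1 × 0.02 / 2.64² = 1.164 / 6.97 ≈ 0.167 mm.

0.167 mm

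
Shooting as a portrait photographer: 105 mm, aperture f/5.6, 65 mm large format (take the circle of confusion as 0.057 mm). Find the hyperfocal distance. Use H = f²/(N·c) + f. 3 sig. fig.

Hyperfocal distance H = f²/(N·c) + f = 105²/(5.6 × 0.057) + 105 = 11025/0.3192 + 105 ≈ 34644.5 mm ≈ 34.6 m.

34.6 m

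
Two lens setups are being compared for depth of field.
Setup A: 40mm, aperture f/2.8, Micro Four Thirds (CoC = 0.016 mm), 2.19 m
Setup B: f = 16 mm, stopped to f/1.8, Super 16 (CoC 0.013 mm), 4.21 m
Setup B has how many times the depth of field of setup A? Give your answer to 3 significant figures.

14.3

Setup A: H = 40²/(2.8×0.016) + 40 ≈ 35754.3 mm; DoF = Df − Dn = 2330.28 − 2065.65 ≈ 264.63 mm.
Setup B: H = 16²/(1.8×0.013) + 16 ≈ 10956.2 mm; DoF = Df − Dn = 6827.3 − 3043.3 ≈ 3784.0 mm.
Ratio = 3784.0 / 264.63 ≈ 14.3.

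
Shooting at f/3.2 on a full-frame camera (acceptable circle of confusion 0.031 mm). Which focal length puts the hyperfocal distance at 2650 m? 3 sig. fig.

From H = f²/(N·c) + f, with f ≪ H: f ≈ √(H·N·c) = √(2650000 × 3.2 × 0.031) = √262880 ≈ 512.7 mm.
The +f correction barely moves this — solving exactly, f² + N·c·f − N·c·H = 0 ⇒ f = (−N·c + √((N·c)² + 4·N·c·H))/2 = (−0.0992 + √1051520)/2 ≈ 512.67 mm, so f ≈ 513 mm.

513 mm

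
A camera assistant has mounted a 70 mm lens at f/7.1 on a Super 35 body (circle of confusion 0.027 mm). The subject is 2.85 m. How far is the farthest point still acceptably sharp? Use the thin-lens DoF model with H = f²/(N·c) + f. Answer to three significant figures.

Hyperfocal distance H = f²/(N·c) + f = 70²/(7.1 × 0.027) + 70 = 4900/0.1917 + 70 ≈ 25630.8 mm ≈ 25.63 m.
Far limit Df = s·(H − f)/(H − s) = 2850 × (25630.8 − 70) / (25630.8 − 2850) = 2850 × 25560.8 / 22780.8 ≈ 3197.8 mm ≈ 3.20 m.

3.20 m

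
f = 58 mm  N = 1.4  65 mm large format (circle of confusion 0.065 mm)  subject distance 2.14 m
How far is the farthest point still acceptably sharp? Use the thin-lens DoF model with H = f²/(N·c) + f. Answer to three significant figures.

Hyperfocal distance H = f²/(N·c) + f = 58²/(1.4 × 0.065) + 58 = 3364/0.091 + 58 ≈ 37025.0 mm ≈ 37.03 m.
Far limit Df = s·(H − f)/(H − s) = 2140 × (37025.0 − 58) / (37025.0 − 2140) = 2140 × 36967.0 / 34885.0 ≈ 2267.7 mm ≈ 2.27 m.

2.27 m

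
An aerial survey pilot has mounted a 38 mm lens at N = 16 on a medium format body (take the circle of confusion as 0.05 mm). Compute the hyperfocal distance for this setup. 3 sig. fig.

Hyperfocal distance H = f²/(N·c) + f = 38²/(16 × 0.05) + 38 = 1444/0.8 + 38 ≈ 1843.0 mm ≈ 1.84 m.

1.84 m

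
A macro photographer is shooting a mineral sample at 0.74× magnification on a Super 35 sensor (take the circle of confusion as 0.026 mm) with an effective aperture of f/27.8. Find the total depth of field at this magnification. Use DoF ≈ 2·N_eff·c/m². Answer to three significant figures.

2.64 mm

At magnification m, DoF ≈ 2·N_eff·c/m² = 2 × 27.8 × 0.026 / 0.74² = 1.446 / 0.5476 ≈ 2.64 mm.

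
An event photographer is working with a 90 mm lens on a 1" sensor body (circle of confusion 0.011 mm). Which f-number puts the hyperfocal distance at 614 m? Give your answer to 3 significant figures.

Rearrange H = f²/(N·c) + f for N: N = f² / ((H − f)·c).
N = 90² / ((614000 − 90) × 0.011) = 8100 / 6753 ≈ 1.20.

f/1.20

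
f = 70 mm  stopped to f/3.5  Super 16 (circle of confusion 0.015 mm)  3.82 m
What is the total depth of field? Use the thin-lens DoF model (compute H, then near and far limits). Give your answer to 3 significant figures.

Hyperfocal distance H = f²/(N·c) + f = 70²/(3.5 × 0.015) + 70 = 4900/0.0525 + 70 ≈ 93403.3 mm ≈ 93.40 m.
Near limit Dn = s·(H − f)/(H + s − 2f) = 3820 × (93403.3 − 70) / (93403.3 + 3820 − 2 × 70) = 3820 × 93333.3 / 97083.3 ≈ 3672.45 mm.
Far limit Df = s·(H − f)/(H − s) = 3820 × (93403.3 − 70) / (93403.3 − 3820) = 3820 × 93333.3 / 89583.3 ≈ 3979.91 mm.
Depth of field = Df − Dn = 3979.91 − 3672.45 ≈ 307.46 mm.

307 mm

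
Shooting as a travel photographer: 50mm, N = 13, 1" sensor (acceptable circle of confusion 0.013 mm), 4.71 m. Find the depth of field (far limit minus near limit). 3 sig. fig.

3.29 m

Hyperfocal distance H = f²/(N·c) + f = 50²/(13 × 0.013) + 50 = 2500/0.169 + 50 ≈ 14842.9 mm ≈ 14.84 m.
Near limit Dn = s·(H − f)/(H + s − 2f) = 4710 × (14842.9 − 50) / (14842.9 + 4710 − 2 × 50) = 4710 × 14792.9 / 19452.9 ≈ 3581.7 mm.
Far limit Df = s·(H − f)/(H − s) = 4710 × (14842.9 − 50) / (14842.9 − 4710) = 4710 × 14792.9 / 10132.9 ≈ 6876.1 mm.
Depth of field = Df − Dn = 6876.1 − 3581.7 ≈ 3294.4 mm ≈ 3.29 m.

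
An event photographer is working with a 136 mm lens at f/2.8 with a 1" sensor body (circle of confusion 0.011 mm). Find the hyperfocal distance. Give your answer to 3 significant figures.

601 m

Hyperfocal distance H = f²/(N·c) + f = 136²/(2.8 × 0.011) + 136 = 18496/0.0308 + 136 ≈ 600655.5 mm ≈ 601 m.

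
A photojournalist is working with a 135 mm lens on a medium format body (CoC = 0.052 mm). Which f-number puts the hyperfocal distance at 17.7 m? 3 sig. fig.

Rearrange H = f²/(N·c) + f for N: N = f² / ((H − f)·c).
N = 135² / ((17700 − 135) × 0.052) = 18225 / 913.4 ≈ 20.

f/20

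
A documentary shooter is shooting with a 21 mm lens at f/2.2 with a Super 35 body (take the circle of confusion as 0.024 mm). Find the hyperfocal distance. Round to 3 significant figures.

Hyperfocal distance H = f²/(N·c) + f = 21²/(2.2 × 0.024) + 21 = 441/0.0528 + 21 ≈ 8373.3 mm ≈ 8.37 m.

8.37 m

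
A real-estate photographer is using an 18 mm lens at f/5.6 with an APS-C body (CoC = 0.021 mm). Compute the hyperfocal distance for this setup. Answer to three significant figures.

2.77 m

Hyperfocal distance H = f²/(N·c) + f = 18²/(5.6 × 0.021) + 18 = 324/0.1176 + 18 ≈ 2773.1 mm ≈ 2.77 m.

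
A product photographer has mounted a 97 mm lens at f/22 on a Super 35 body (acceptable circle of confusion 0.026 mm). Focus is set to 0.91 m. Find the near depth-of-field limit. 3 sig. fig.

0.867 m

Hyperfocal distance H = f²/(N·c) + f = 97²/(22 × 0.026) + 97 = 9409/0.572 + 97 ≈ 16546.3 mm ≈ 16.55 m.
Near limit Dn = s·(H − f)/(H + s − 2f) = 910 × (16546.3 − 97) / (16546.3 + 910 − 2 × 97) = 910 × 16449.3 / 17262.3 ≈ 867.14 mm ≈ 0.867 m.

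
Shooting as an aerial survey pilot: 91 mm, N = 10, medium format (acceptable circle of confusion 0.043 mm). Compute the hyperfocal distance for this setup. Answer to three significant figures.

Hyperfocal distance H = f²/(N·c) + f = 91²/(10 × 0.043) + 91 = 8281/0.43 + 91 ≈ 19349.1 mm ≈ 19.3 m.

19.3 m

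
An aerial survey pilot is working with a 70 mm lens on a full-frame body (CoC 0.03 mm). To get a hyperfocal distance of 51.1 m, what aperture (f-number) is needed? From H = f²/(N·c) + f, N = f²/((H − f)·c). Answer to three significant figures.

f/3.20

Rearrange H = f²/(N·c) + f for N: N = f² / ((H − f)·c).
N = 70² / ((51100 − 70) × 0.03) = 4900 / 1531 ≈ 3.20.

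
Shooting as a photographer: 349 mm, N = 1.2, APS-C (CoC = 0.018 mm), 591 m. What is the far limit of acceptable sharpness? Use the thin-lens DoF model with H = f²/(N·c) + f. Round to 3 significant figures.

660 m

Hyperfocal distance H = f²/(N·c) + f = 349²/(1.2 × 0.018) + 349 = 121801/0.0216 + 349 ≈ 5639284.2 mm ≈ 5639 m.
Far limit Df = s·(H − f)/(H − s) = 591000 × (5639284.2 − 349) / (5639284.2 − 591000) = 591000 × 5638935.2 / 5048284.2 ≈ 660147 mm ≈ 660 m.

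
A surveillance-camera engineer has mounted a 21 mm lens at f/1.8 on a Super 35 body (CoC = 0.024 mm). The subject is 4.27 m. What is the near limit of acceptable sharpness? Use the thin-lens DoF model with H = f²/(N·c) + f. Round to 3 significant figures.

3.02 m

Hyperfocal distance H = f²/(N·c) + f = 21²/(1.8 × 0.024) + 21 = 441/0.0432 + 21 ≈ 10229.3 mm ≈ 10.23 m.
Near limit Dn = s·(H − f)/(H + s − 2f) = 4270 × (10229.3 − 21) / (10229.3 + 4270 − 2 × 21) = 4270 × 10208.3 / 14457.3 ≈ 3015.1 mm ≈ 3.02 m.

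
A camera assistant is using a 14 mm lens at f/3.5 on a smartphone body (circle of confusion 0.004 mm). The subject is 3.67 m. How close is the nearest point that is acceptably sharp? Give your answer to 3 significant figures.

2.91 m

Hyperfocal distance H = f²/(N·c) + f = 14²/(3.5 × 0.004) + 14 = 196/0.014 + 14 ≈ 14014.0 mm ≈ 14.01 m.
Near limit Dn = s·(H − f)/(H + s − 2f) = 3670 × (14014.0 − 14) / (14014.0 + 3670 − 2 × 14) = 3670 × 14000.0 / 17656.0 ≈ 2910.1 mm ≈ 2.91 m.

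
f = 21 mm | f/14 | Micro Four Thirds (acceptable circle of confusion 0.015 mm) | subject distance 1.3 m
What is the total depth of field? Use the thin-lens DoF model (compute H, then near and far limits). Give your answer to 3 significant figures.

2.52 m

Hyperfocal distance H = f²/(N·c) + f = 21²/(14 × 0.015) + 21 = 441/0.21 + 21 ≈ 2121.0 mm ≈ 2.121 m.
Near limit Dn = s·(H − f)/(H + s − 2f) = 1300 × (2121.0 − 21) / (2121.0 + 1300 − 2 × 21) = 1300 × 2100.0 / 3379.0 ≈ 807.9 mm.
Far limit Df = s·(H − f)/(H − s) = 1300 × (2121.0 − 21) / (2121.0 − 1300) = 1300 × 2100.0 / 821.0 ≈ 3325.2 mm.
Depth of field = Df − Dn = 3325.2 − 807.9 ≈ 2517.3 mm ≈ 2.52 m.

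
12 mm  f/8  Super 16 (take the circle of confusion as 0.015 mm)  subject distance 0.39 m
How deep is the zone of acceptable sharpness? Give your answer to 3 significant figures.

273 mm

Hyperfocal distance H = f²/(N·c) + f = 12²/(8 × 0.015) + 12 = 144/0.12 + 12 ≈ 1212.0 mm ≈ 1.212 m.
Near limit Dn = s·(H − f)/(H + s − 2f) = 390 × (1212.0 − 12) / (1212.0 + 390 − 2 × 12) = 390 × 1200.0 / 1578.0 ≈ 296.58 mm.
Far limit Df = s·(H − f)/(H − s) = 390 × (1212.0 − 12) / (1212.0 − 390) = 390 × 1200.0 / 822.0 ≈ 569.34 mm.
Depth of field = Df − Dn = 569.34 − 296.58 ≈ 272.76 mm.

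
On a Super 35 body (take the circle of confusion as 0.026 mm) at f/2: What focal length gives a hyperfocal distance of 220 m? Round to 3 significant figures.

107 mm

From H = f²/(N·c) + f, with f ≪ H: f ≈ √(H·N·c) = √(220000 × 2 × 0.026) = √11440 ≈ 107.0 mm.
The +f correction barely moves this — solving exactly, f² + N·c·f − N·c·H = 0 ⇒ f = (−N·c + √((N·c)² + 4·N·c·H))/2 = (−0.052 + √45760)/2 ≈ 106.93 mm, so f ≈ 107 mm.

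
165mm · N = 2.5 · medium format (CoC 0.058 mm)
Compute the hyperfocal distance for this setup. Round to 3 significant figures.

Hyperfocal distance H = f²/(N·c) + f = 165²/(2.5 × 0.058) + 165 = 27225/0.145 + 165 ≈ 187923.6 mm ≈ 188 m.

188 m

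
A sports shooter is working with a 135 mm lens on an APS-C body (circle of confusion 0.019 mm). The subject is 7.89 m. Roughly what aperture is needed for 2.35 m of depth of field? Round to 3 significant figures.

Write h = H − f = f²/(N·c). The thin-lens limits are Dn = s·h/(h + (s−f)) and Df = s·h/(h − (s−f)), so DoF = Df − Dn = 2·s·(s−f)·h / (h² − (s−f)²).
That is a quadratic in h: DoF·h² − 2·s·(s−f)·h − DoF·(s−f)² = 0 ⇒ h = (s−f)·(s + √(s² + DoF²)) / DoF = 7755 × (7890 + √(7890² + 2350²)) / 2350 = 7755 × (7890 + 8232.53) / 2350 ≈ 53204 mm.
Then N = f²/(c·h) = 135² / (0.019 × 53204) = 18225 / 1010.9 ≈ 18.

f/18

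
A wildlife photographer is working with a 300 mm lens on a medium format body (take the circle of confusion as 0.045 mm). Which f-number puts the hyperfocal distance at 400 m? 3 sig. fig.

Rearrange H = f²/(N·c) + f for N: N = f² / ((H − f)·c).
N = 300² / ((400000 − 300) × 0.045) = 90000 / 17986 ≈ 5.

f/5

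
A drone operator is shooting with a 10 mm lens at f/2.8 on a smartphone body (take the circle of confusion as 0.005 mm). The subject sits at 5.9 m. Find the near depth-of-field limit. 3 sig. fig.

3.23 m

Hyperfocal distance H = f²/(N·c) + f = 10²/(2.8 × 0.005) + 10 = 100/0.014 + 10 ≈ 7152.9 mm ≈ 7.153 m.
Near limit Dn = s·(H − f)/(H + s − 2f) = 5900 × (7152.9 − 10) / (7152.9 + 5900 − 2 × 10) = 5900 × 7142.9 / 13032.9 ≈ 3233.6 mm ≈ 3.23 m.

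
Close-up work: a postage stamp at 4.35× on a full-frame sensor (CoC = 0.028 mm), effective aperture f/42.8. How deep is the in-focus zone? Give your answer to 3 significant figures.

At magnification m, DoF ≈ 2·N_eff·c/m² = 2 × 42.8 × 0.028 / 4.35² = 2.397 / 18.92 ≈ 0.127 mm.

0.127 mm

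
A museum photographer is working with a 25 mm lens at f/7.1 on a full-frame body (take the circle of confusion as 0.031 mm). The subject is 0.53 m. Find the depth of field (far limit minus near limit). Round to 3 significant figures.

Hyperfocal distance H = f²/(N·c) + f = 25²/(7.1 × 0.031) + 25 = 625/0.2201 + 25 ≈ 2864.6 mm ≈ 2.865 m.
Near limit Dn = s·(H − f)/(H + s − 2f) = 530 × (2864.6 − 25) / (2864.6 + 530 − 2 × 25) = 530 × 2839.6 / 3344.6 ≈ 449.98 mm.
Far limit Df = s·(H − f)/(H − s) = 530 × (2864.6 − 25) / (2864.6 − 530) = 530 × 2839.6 / 2334.6 ≈ 644.64 mm.
Depth of field = Df − Dn = 644.64 − 449.98 ≈ 194.66 mm.

195 mm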